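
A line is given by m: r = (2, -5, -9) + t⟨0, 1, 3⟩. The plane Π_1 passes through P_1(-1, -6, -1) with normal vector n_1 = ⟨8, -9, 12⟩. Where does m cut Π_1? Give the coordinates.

Π_1: n_1·r = n_1·P_1 gives 8x - 9y + 12z = 34.
Substitute r = (2, -5, -9) + t(0, 1, 3) into the plane: -47 + 27t = 34, so t = 3.
Intersection: (2, -5, -9) + 3·(0, 1, 3) = (2, -2, 0).

(2, -2, 0)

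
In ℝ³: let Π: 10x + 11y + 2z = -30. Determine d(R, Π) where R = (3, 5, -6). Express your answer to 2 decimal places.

n·R − d = (10)·(3) + (11)·(5) + (2)·(-6) − (-30) = 103; |n| = √225.
Distance = |103| / √225 = 103/√225 ≈ 6.87.

6.87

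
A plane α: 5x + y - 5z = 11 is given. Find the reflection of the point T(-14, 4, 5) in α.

(6, 8, -15)

λ = (n·T − d)/|n|² = (-91 − 11)/51 = -2.
Reflection = T − 2λn = (-14, 4, 5) − (-4)·(5, 1, -5) = (6, 8, -15).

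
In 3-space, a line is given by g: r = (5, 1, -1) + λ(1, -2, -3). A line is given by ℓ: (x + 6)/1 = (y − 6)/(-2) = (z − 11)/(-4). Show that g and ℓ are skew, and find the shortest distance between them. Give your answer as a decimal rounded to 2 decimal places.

7.60

ℓ has direction (1, -2, -4) through (-6, 6, 11).
Common perpendicular direction n = (1, -2, -3) × (1, -2, -4) = (2, 1, 0).
With w = (-6, 6, 11) − (5, 1, -1) = (-11, 5, 12), w · n = -17.
Since n ≠ 0 the lines are not parallel, and w · n = -17 ≠ 0 so they do not intersect; hence they are skew.
Distance = |w · n| / |n| = |-17| / √5 ≈ 7.60.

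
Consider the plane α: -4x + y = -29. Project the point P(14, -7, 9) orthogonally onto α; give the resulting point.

Foot = P − λn with λ = (n·P − d)/|n|² = (-63 − (-29))/17 = -2.
Foot = (14, -7, 9) − (-2)·(-4, 1, 0) = (6, -5, 9).

(6, -5, 9)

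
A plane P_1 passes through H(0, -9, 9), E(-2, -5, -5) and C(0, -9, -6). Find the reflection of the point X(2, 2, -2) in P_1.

HE = (-2, 4, -14), HC = (0, 0, -15); a normal to P_1 is HE × HC = (-60, -30, 0).
Using H: P_1 has equation -60x - 30y = 270.
λ = (n·X − d)/|n|² = (-180 − 270)/4500 = -1/10.
Reflection = X − 2λn = (2, 2, -2) − (-1/5)·(-60, -30, 0) = (-10, -4, -2).

(-10, -4, -2)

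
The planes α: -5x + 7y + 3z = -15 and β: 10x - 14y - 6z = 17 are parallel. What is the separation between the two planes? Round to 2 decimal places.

0.71

Rescale β by 1/(-2): -5x + 7y + 3z = -17/2. Then distance = |-15 − (-17/2)| / √83 ≈ 0.71.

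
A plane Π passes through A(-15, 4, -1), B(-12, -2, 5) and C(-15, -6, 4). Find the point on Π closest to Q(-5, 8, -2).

(-9, 10, 2)

AB = (3, -6, 6), AC = (0, -10, 5); a normal to Π is AB × AC = (30, -15, -30).
Using A: Π has equation 30x - 15y - 30z = -480.
Foot = Q − λn with λ = (n·Q − d)/|n|² = (-210 − (-480))/2025 = 2/15.
Foot = (-5, 8, -2) − (2/15)·(30, -15, -30) = (-9, 10, 2).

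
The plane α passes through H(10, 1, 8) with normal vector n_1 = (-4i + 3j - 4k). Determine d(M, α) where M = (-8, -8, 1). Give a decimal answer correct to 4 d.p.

α: n_1·r = n_1·H gives -4x + 3y - 4z = -69.
n·M − d = (-4)·(-8) + (3)·(-8) + (-4)·(1) − (-69) = 73; |n| = √41.
Distance = |73| / √41 = 73/√41 ≈ 11.4007.

11.4007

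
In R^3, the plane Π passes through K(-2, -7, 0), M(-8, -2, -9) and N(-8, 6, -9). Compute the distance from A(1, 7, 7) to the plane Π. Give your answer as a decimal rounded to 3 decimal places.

KM = (-6, 5, -9), KN = (-6, 13, -9); a normal to Π is KM × KN = (72, 0, -48).
Using K: Π has equation 72x - 48z = -144.
n·A − d = (72)·(1) + (0)·(7) + (-48)·(7) − (-144) = -120; |n| = √7488.
Distance = |-120| / √7488 = 120/√7488 ≈ 1.387.

1.387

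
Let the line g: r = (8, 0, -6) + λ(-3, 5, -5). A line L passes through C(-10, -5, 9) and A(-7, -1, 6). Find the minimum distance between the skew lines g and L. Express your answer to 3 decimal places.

10.283

A direction vector for L is A − C = (3, 4, -3).
Common perpendicular direction n = (-3, 5, -5) × (3, 4, -3) = (5, -24, -27).
With w = (-10, -5, 9) − (8, 0, -6) = (-18, -5, 15), w · n = -375.
Distance = |w · n| / |n| = |-375| / √1330 ≈ 10.283.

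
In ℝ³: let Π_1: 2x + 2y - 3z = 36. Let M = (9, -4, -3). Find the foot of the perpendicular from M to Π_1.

Foot = M − λn with λ = (n·M − d)/|n|² = (19 − 36)/17 = -1.
Foot = (9, -4, -3) − (-1)·(2, 2, -3) = (11, -2, -6).

(11, -2, -6)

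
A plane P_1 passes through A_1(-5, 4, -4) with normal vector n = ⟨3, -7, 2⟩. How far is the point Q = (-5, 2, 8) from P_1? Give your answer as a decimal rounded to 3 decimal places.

P_1: n·r = n·A_1 gives 3x - 7y + 2z = -51.
n·Q − d = (3)·(-5) + (-7)·(2) + (2)·(8) − (-51) = 38; |n| = √62.
Distance = |38| / √62 = 38/√62 ≈ 4.826.

4.826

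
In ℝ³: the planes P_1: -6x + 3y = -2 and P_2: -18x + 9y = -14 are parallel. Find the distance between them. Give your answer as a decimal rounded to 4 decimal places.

Rescale P_2 by 1/3: -6x + 3y = -14/3. Then distance = |-2 − (-14/3)| / √45 ≈ 0.3975.

0.3975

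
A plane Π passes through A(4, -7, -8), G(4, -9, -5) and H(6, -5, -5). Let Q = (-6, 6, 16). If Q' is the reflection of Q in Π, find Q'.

AG = (0, -2, 3), AH = (2, 2, 3); a normal to Π is AG × AH = (-12, 6, 4).
Using A: Π has equation -12x + 6y + 4z = -122.
λ = (n·Q − d)/|n|² = (172 − (-122))/196 = 3/2.
Reflection = Q − 2λn = (-6, 6, 16) − 3·(-12, 6, 4) = (30, -12, 4).

(30, -12, 4)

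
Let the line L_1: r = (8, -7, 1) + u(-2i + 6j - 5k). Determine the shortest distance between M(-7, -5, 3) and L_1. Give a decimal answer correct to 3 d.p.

Taking (8, -7, 1) on L_1 with direction v = (-2, 6, -5): w = M − (8, -7, 1) = (-15, 2, 2), and w × v = (-22, -79, -86).
Distance = |w × v| / |v| = √14121 / √65 ≈ 14.739.

14.739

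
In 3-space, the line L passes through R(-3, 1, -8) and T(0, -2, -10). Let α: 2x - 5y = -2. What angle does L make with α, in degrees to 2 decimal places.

A direction vector for L is T − R = (3, -3, -2).
sin θ = |n·v| / (|n||v|) = |21| / (√29 · √22) = 0.83140.
θ ≈ 56.24°.

56.24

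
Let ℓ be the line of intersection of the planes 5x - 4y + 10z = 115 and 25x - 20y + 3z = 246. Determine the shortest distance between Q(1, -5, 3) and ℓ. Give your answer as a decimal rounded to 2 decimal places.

5.08

Direction of ℓ: (5, -4, 10) × (25, -20, 3) = (188, 235, 0).
A point on ℓ: solving the two plane equations with x = 5 gives (5, -5, 7).
Taking (5, -5, 7) on ℓ with direction v = (188, 235, 0): w = Q − (5, -5, 7) = (-4, 0, -4), and w × v = (940, -752, -940).
Distance = |w × v| / |v| = √2332704 / √90569 ≈ 5.08.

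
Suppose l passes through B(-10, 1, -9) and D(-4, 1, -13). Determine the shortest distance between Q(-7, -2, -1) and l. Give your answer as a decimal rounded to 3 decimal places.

8.845

A direction vector for l is D − B = (6, 0, -4).
Taking (-10, 1, -9) on l with direction v = (6, 0, -4): w = Q − (-10, 1, -9) = (3, -3, 8), and w × v = (12, 60, 18).
Distance = |w × v| / |v| = √4068 / √52 ≈ 8.845.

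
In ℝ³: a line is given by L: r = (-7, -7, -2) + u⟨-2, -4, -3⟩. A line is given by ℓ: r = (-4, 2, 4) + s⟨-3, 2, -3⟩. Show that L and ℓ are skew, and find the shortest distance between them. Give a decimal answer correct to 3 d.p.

0.618

Common perpendicular direction n = (-2, -4, -3) × (-3, 2, -3) = (18, 3, -16).
With w = (-4, 2, 4) − (-7, -7, -2) = (3, 9, 6), w · n = -15.
Since n ≠ 0 the lines are not parallel, and w · n = -15 ≠ 0 so they do not intersect; hence they are skew.
Distance = |w · n| / |n| = |-15| / √589 ≈ 0.618.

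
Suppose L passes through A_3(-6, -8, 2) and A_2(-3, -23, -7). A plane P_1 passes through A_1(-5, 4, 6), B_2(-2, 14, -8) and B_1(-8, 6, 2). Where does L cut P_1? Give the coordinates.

(-8, 2, 8)

A direction vector for L is A_2 − A_3 = (3, -15, -9).
A_1B_2 = (3, 10, -14), A_1B_1 = (-3, 2, -4); a normal to P_1 is A_1B_2 × A_1B_1 = (-12, 54, 36).
Using A_1: P_1 has equation -12x + 54y + 36z = 492.
Substitute r = (-6, -8, 2) + t(3, -15, -9) into the plane: -288 + (-1170)t = 492, so t = -2/3.
Intersection: (-6, -8, 2) + (-2/3)·(3, -15, -9) = (-8, 2, 8).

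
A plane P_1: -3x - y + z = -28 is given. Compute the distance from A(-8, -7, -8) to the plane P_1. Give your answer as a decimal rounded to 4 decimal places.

n·A − d = (-3)·(-8) + (-1)·(-7) + (1)·(-8) − (-28) = 51; |n| = √11.
Distance = |51| / √11 = 51/√11 ≈ 15.3771.

15.3771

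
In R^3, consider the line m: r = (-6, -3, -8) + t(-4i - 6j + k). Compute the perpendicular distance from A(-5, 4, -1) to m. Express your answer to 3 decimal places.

Taking (-6, -3, -8) on m with direction v = (-4, -6, 1): w = A − (-6, -3, -8) = (1, 7, 7), and w × v = (49, -29, 22).
Distance = |w × v| / |v| = √3726 / √53 ≈ 8.385.

8.385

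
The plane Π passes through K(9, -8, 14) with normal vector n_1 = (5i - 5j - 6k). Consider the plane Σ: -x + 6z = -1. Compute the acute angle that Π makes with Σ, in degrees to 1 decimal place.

Π: n_1·r = n_1·K gives 5x - 5y - 6z = 1.
cos θ = |n₁·n₂| / (|n₁||n₂|) = |-41| / (√86 · √37).
θ = arccos(0.72683) ≈ 43.4°.

43.4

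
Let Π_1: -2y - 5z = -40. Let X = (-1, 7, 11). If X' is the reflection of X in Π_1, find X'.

(-1, 3, 1)

λ = (n·X − d)/|n|² = (-69 − (-40))/29 = -1.
Reflection = X − 2λn = (-1, 7, 11) − (-2)·(0, -2, -5) = (-1, 3, 1).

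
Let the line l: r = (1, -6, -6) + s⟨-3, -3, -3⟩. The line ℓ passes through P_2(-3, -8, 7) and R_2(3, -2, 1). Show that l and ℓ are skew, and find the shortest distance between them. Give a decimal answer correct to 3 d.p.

1.414

A direction vector for ℓ is R_2 − P_2 = (6, 6, -6).
Common perpendicular direction n = (-3, -3, -3) × (6, 6, -6) = (36, -36, 0).
With w = (-3, -8, 7) − (1, -6, -6) = (-4, -2, 13), w · n = -72.
Since n ≠ 0 the lines are not parallel, and w · n = -72 ≠ 0 so they do not intersect; hence they are skew.
Distance = |w · n| / |n| = |-72| / √2592 ≈ 1.414.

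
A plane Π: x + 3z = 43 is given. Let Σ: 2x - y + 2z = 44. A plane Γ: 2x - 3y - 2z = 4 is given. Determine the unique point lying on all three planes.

Solving the 3×3 linear system x + 3z = 43, 2x - y + 2z = 44, 2x - 3y - 2z = 4 (e.g. by elimination or Cramer's rule, determinant = -4) gives (10, -2, 11).

(10, -2, 11)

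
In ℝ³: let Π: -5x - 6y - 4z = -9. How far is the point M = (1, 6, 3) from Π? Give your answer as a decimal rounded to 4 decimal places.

n·M − d = (-5)·(1) + (-6)·(6) + (-4)·(3) − (-9) = -44; |n| = √77.
Distance = |-44| / √77 = 44/√77 ≈ 5.0143.

5.0143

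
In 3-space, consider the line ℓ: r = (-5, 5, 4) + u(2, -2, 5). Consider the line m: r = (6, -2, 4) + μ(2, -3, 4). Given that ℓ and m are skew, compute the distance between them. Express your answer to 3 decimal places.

Common perpendicular direction n = (2, -2, 5) × (2, -3, 4) = (7, 2, -2).
With w = (6, -2, 4) − (-5, 5, 4) = (11, -7, 0), w · n = 63.
Distance = |w · n| / |n| = |63| / √57 ≈ 8.345.

8.345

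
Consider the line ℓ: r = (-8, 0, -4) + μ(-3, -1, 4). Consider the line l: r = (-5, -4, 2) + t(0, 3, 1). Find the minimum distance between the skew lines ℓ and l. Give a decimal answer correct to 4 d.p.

6.5244

Common perpendicular direction n = (-3, -1, 4) × (0, 3, 1) = (-13, 3, -9).
With w = (-5, -4, 2) − (-8, 0, -4) = (3, -4, 6), w · n = -105.
Distance = |w · n| / |n| = |-105| / √259 ≈ 6.5244.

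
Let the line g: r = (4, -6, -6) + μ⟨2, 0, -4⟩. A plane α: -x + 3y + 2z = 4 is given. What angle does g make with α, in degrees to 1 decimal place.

36.7

sin θ = |n·v| / (|n||v|) = |-10| / (√14 · √20) = 0.59761.
θ ≈ 36.7°.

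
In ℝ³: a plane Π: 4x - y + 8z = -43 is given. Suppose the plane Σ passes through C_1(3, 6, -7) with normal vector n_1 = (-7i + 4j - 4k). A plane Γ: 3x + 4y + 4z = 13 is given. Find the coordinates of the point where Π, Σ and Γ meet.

Σ: n_1·r = n_1·C_1 gives -7x + 4y - 4z = 31.
Solving the 3×3 linear system 4x - y + 8z = -43, -7x + 4y - 4z = 31, 3x + 4y + 4z = 13 (e.g. by elimination or Cramer's rule, determinant = -208) gives (3, 7, -6).

(3, 7, -6)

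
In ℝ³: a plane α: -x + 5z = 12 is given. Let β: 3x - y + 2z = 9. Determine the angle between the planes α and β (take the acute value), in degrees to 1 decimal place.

cos θ = |n₁·n₂| / (|n₁||n₂|) = |7| / (√26 · √14).
θ = arccos(0.36690) ≈ 68.5°.

68.5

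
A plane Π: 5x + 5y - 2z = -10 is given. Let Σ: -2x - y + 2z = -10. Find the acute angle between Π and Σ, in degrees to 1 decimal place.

30.5

cos θ = |n₁·n₂| / (|n₁||n₂|) = |-19| / (√54 · √9).
θ = arccos(0.86186) ≈ 30.5°.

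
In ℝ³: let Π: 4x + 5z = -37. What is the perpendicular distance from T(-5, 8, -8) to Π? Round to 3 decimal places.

3.592

n·T − d = (4)·(-5) + (0)·(8) + (5)·(-8) − (-37) = -23; |n| = √41.
Distance = |-23| / √41 = 23/√41 ≈ 3.592.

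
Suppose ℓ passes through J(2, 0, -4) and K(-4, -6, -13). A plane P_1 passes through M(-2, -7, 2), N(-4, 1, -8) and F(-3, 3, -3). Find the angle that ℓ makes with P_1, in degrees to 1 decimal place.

19.4

A direction vector for ℓ is K − J = (-6, -6, -9).
MN = (-2, 8, -10), MF = (-1, 10, -5); a normal to P_1 is MN × MF = (60, 0, -12).
Using M: P_1 has equation 60x - 12z = -144.
sin θ = |n·v| / (|n||v|) = |-252| / (√3744 · √153) = 0.33296.
θ ≈ 19.4°.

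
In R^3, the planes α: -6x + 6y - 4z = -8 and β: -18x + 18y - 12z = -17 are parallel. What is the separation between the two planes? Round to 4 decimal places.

Rescale β by 1/3: -6x + 6y - 4z = -17/3. Then distance = |-8 − (-17/3)| / √88 ≈ 0.2487.

0.2487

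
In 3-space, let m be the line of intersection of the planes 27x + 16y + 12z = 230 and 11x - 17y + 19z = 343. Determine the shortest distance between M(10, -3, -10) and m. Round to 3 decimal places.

13.399

Direction of m: (27, 16, 12) × (11, -17, 19) = (508, -381, -635).
A point on m: solving the two plane equations with x = 10 gives (10, -7, 6).
Taking (10, -7, 6) on m with direction v = (508, -381, -635): w = M − (10, -7, 6) = (0, 4, -16), and w × v = (-8636, -8128, -2032).
Distance = |w × v| / |v| = √144773904 / √806450 ≈ 13.399.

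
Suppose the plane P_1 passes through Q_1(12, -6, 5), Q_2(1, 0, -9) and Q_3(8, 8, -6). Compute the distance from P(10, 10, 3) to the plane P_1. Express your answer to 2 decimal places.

Q_1Q_2 = (-11, 6, -14), Q_1Q_3 = (-4, 14, -11); a normal to P_1 is Q_1Q_2 × Q_1Q_3 = (130, -65, -130).
Using Q_1: P_1 has equation 130x - 65y - 130z = 1300.
n·P − d = (130)·(10) + (-65)·(10) + (-130)·(3) − 1300 = -1040; |n| = √38025.
Distance = |-1040| / √38025 = 1040/√38025 ≈ 5.33.

5.33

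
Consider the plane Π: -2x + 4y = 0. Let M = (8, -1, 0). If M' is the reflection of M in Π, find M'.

(4, 7, 0)

λ = (n·M − d)/|n|² = (-20 − 0)/20 = -1.
Reflection = M − 2λn = (8, -1, 0) − (-2)·(-2, 4, 0) = (4, 7, 0).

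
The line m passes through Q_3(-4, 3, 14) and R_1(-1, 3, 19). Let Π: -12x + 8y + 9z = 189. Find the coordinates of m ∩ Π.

(-7, 3, 9)

A direction vector for m is R_1 − Q_3 = (3, 0, 5).
Substitute r = (-4, 3, 14) + t(3, 0, 5) into the plane: 198 + 9t = 189, so t = -1.
Intersection: (-4, 3, 14) + (-1)·(3, 0, 5) = (-7, 3, 9).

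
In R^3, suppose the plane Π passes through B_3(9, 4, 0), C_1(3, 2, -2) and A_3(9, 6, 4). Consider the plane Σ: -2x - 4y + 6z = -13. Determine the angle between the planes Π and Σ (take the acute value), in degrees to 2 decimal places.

B_3C_1 = (-6, -2, -2), B_3A_3 = (0, 2, 4); a normal to Π is B_3C_1 × B_3A_3 = (-4, 24, -12).
Using B_3: Π has equation -4x + 24y - 12z = 60.
cos θ = |n₁·n₂| / (|n₁||n₂|) = |-160| / (√736 · √56).
θ = arccos(0.78811) ≈ 37.99°.

37.99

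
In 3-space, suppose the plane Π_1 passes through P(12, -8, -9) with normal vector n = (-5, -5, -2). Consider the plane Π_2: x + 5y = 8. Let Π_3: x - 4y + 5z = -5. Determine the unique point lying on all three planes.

Π_1: n·r = n·P gives -5x - 5y - 2z = -2.
Solving the 3×3 linear system -5x - 5y - 2z = -2, x + 5y = 8, x - 4y + 5z = -5 (e.g. by elimination or Cramer's rule, determinant = -82) gives (-2, 2, 1).

(-2, 2, 1)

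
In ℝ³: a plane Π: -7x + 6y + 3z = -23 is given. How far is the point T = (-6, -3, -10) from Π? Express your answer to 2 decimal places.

n·T − d = (-7)·(-6) + (6)·(-3) + (3)·(-10) − (-23) = 17; |n| = √94.
Distance = |17| / √94 = 17/√94 ≈ 1.75.

1.75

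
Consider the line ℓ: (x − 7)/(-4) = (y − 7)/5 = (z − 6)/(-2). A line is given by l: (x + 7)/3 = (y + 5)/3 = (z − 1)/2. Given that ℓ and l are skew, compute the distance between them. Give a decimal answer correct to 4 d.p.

ℓ has direction (-4, 5, -2) through (7, 7, 6).
l has direction (3, 3, 2) through (-7, -5, 1).
Common perpendicular direction n = (-4, 5, -2) × (3, 3, 2) = (16, 2, -27).
With w = (-7, -5, 1) − (7, 7, 6) = (-14, -12, -5), w · n = -113.
Distance = |w · n| / |n| = |-113| / √989 ≈ 3.5932.

3.5932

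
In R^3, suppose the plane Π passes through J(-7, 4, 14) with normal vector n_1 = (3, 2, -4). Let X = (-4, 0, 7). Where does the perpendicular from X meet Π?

Π: n_1·r = n_1·J gives 3x + 2y - 4z = -69.
Foot = X − λn with λ = (n·X − d)/|n|² = (-40 − (-69))/29 = 1.
Foot = (-4, 0, 7) − 1·(3, 2, -4) = (-7, -2, 11).

(-7, -2, 11)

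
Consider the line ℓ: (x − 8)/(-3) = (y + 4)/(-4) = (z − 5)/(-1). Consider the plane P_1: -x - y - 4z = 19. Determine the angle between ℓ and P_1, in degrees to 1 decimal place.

ℓ has direction (-3, -4, -1) through (8, -4, 5).
sin θ = |n·v| / (|n||v|) = |11| / (√18 · √26) = 0.50848.
θ ≈ 30.6°.

30.6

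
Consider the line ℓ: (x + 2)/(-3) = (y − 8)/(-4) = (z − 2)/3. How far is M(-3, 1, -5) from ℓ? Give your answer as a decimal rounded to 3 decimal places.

9.801

ℓ has direction (-3, -4, 3) through (-2, 8, 2).
Taking (-2, 8, 2) on ℓ with direction v = (-3, -4, 3): w = M − (-2, 8, 2) = (-1, -7, -7), and w × v = (-49, 24, -17).
Distance = |w × v| / |v| = √3266 / √34 ≈ 9.801.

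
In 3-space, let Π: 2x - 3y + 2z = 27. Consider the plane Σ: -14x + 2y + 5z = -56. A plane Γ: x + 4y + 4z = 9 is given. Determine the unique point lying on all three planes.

(5, -3, 4)

Solving the 3×3 linear system 2x - 3y + 2z = 27, -14x + 2y + 5z = -56, x + 4y + 4z = 9 (e.g. by elimination or Cramer's rule, determinant = -323) gives (5, -3, 4).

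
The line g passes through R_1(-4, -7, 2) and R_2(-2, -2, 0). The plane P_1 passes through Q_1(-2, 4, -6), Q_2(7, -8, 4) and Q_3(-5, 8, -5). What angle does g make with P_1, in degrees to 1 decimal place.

53.2

A direction vector for g is R_2 − R_1 = (2, 5, -2).
Q_1Q_2 = (9, -12, 10), Q_1Q_3 = (-3, 4, 1); a normal to P_1 is Q_1Q_2 × Q_1Q_3 = (-52, -39, 0).
Using Q_1: P_1 has equation -52x - 39y = -52.
sin θ = |n·v| / (|n||v|) = |-299| / (√4225 · √33) = 0.80076.
θ ≈ 53.2°.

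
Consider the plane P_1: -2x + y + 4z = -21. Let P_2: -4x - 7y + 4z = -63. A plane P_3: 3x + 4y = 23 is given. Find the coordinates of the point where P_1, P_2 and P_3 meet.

Solving the 3×3 linear system -2x + y + 4z = -21, -4x - 7y + 4z = -63, 3x + 4y = 23 (e.g. by elimination or Cramer's rule, determinant = 64) gives (1, 5, -6).

(1, 5, -6)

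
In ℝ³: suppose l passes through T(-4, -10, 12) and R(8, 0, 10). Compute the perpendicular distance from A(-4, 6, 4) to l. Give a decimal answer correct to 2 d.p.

A direction vector for l is R − T = (12, 10, -2).
Taking (-4, -10, 12) on l with direction v = (12, 10, -2): w = A − (-4, -10, 12) = (0, 16, -8), and w × v = (48, -96, -192).
Distance = |w × v| / |v| = √48384 / √248 ≈ 13.97.

13.97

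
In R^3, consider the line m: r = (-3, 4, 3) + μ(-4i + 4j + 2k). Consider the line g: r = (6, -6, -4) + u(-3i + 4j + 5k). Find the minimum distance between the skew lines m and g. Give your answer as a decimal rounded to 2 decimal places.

0.21

Common perpendicular direction n = (-4, 4, 2) × (-3, 4, 5) = (12, 14, -4).
With w = (6, -6, -4) − (-3, 4, 3) = (9, -10, -7), w · n = -4.
Distance = |w · n| / |n| = |-4| / √356 ≈ 0.21.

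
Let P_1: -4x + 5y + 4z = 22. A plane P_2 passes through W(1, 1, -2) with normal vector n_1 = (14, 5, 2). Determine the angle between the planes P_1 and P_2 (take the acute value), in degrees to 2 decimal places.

P_2: n_1·r = n_1·W gives 14x + 5y + 2z = 15.
cos θ = |n₁·n₂| / (|n₁||n₂|) = |-23| / (√57 · √225).
θ = arccos(0.20309) ≈ 78.28°.

78.28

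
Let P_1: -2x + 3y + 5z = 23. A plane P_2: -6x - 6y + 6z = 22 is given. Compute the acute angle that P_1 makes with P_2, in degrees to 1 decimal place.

68.0

cos θ = |n₁·n₂| / (|n₁||n₂|) = |24| / (√38 · √108).
θ = arccos(0.37463) ≈ 68.0°.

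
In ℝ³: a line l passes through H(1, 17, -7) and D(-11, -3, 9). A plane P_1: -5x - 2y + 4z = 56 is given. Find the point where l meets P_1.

A direction vector for l is D − H = (-12, -20, 16).
Substitute r = (1, 17, -7) + t(-12, -20, 16) into the plane: -67 + 164t = 56, so t = 3/4.
Intersection: (1, 17, -7) + (3/4)·(-12, -20, 16) = (-8, 2, 5).

(-8, 2, 5)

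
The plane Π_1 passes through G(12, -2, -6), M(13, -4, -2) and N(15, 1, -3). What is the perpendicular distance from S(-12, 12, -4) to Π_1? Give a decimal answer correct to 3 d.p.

GM = (1, -2, 4), GN = (3, 3, 3); a normal to Π_1 is GM × GN = (-18, 9, 9).
Using G: Π_1 has equation -18x + 9y + 9z = -288.
n·S − d = (-18)·(-12) + (9)·(12) + (9)·(-4) − (-288) = 576; |n| = √486.
Distance = |576| / √486 = 576/√486 ≈ 26.128.

26.128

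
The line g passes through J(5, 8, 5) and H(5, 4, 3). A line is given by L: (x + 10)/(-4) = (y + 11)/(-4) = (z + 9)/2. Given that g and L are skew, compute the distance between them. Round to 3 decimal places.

A direction vector for g is H − J = (0, -4, -2).
L has direction (-4, -4, 2) through (-10, -11, -9).
Common perpendicular direction n = (0, -4, -2) × (-4, -4, 2) = (-16, 8, -16).
With w = (-10, -11, -9) − (5, 8, 5) = (-15, -19, -14), w · n = 312.
Distance = |w · n| / |n| = |312| / √576 ≈ 13.000.

13.000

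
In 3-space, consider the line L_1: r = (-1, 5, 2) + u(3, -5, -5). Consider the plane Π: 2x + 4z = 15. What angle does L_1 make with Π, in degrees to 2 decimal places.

sin θ = |n·v| / (|n||v|) = |-14| / (√20 · √59) = 0.40756.
θ ≈ 24.05°.

24.05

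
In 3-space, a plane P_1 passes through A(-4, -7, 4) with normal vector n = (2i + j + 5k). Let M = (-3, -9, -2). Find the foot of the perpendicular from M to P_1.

P_1: n·r = n·A gives 2x + y + 5z = 5.
Foot = M − λn with λ = (n·M − d)/|n|² = (-25 − 5)/30 = -1.
Foot = (-3, -9, -2) − (-1)·(2, 1, 5) = (-1, -8, 3).

(-1, -8, 3)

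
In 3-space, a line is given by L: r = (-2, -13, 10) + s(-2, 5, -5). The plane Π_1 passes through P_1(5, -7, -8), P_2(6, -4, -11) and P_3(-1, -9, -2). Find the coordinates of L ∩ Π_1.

(-8, 2, -5)

P_1P_2 = (1, 3, -3), P_1P_3 = (-6, -2, 6); a normal to Π_1 is P_1P_2 × P_1P_3 = (12, 12, 16).
Using P_1: Π_1 has equation 12x + 12y + 16z = -152.
Substitute r = (-2, -13, 10) + t(-2, 5, -5) into the plane: -20 + (-44)t = -152, so t = 3.
Intersection: (-2, -13, 10) + 3·(-2, 5, -5) = (-8, 2, -5).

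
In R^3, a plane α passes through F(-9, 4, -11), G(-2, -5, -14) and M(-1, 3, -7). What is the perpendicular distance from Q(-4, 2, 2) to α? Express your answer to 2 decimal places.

FG = (7, -9, -3), FM = (8, -1, 4); a normal to α is FG × FM = (-39, -52, 65).
Using F: α has equation -39x - 52y + 65z = -572.
n·Q − d = (-39)·(-4) + (-52)·(2) + (65)·(2) − (-572) = 754; |n| = √8450.
Distance = |754| / √8450 = 754/√8450 ≈ 8.20.

8.20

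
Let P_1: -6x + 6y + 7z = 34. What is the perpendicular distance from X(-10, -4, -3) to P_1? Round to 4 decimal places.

n·X − d = (-6)·(-10) + (6)·(-4) + (7)·(-3) − 34 = -19; |n| = √121.
Distance = |-19| / √121 = 19/√121 ≈ 1.7273.

1.7273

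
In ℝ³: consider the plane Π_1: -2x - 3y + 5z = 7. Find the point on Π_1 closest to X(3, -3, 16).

(7, 3, 6)

Foot = X − λn with λ = (n·X − d)/|n|² = (83 − 7)/38 = 2.
Foot = (3, -3, 16) − 2·(-2, -3, 5) = (7, 3, 6).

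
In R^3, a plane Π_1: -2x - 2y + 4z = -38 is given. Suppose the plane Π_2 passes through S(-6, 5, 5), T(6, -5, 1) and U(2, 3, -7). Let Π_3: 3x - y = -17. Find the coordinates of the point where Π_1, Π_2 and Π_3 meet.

ST = (12, -10, -4), SU = (8, -2, -12); a normal to Π_2 is ST × SU = (112, 112, 56).
Using S: Π_2 has equation 112x + 112y + 56z = 168.
Solving the 3×3 linear system -2x - 2y + 4z = -38, 112x + 112y + 56z = 168, 3x - y = -17 (e.g. by elimination or Cramer's rule, determinant = -2240) gives (-3, 8, -7).

(-3, 8, -7)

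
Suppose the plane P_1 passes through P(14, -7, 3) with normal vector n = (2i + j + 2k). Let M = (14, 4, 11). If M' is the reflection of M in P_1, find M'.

(2, -2, -1)

P_1: n·r = n·P gives 2x + y + 2z = 27.
λ = (n·M − d)/|n|² = (54 − 27)/9 = 3.
Reflection = M − 2λn = (14, 4, 11) − 6·(2, 1, 2) = (2, -2, -1).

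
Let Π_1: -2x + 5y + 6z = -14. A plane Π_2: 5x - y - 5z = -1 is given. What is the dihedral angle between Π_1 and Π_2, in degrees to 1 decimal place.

38.6

cos θ = |n₁·n₂| / (|n₁||n₂|) = |-45| / (√65 · √51).
θ = arccos(0.78158) ≈ 38.6°.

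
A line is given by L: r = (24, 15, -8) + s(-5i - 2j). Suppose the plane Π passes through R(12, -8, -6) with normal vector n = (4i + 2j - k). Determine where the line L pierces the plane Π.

(4, 7, -8)

Π: n·r = n·R gives 4x + 2y - z = 38.
Substitute r = (24, 15, -8) + t(-5, -2, 0) into the plane: 134 + (-24)t = 38, so t = 4.
Intersection: (24, 15, -8) + 4·(-5, -2, 0) = (4, 7, -8).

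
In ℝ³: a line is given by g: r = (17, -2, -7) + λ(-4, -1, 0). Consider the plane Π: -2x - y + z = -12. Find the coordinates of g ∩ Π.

Substitute r = (17, -2, -7) + t(-4, -1, 0) into the plane: -39 + 9t = -12, so t = 3.
Intersection: (17, -2, -7) + 3·(-4, -1, 0) = (5, -5, -7).

(5, -5, -7)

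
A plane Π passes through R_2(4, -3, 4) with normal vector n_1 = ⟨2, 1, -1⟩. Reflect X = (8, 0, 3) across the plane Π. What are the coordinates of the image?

Π: n_1·r = n_1·R_2 gives 2x + y - z = 1.
λ = (n·X − d)/|n|² = (13 − 1)/6 = 2.
Reflection = X − 2λn = (8, 0, 3) − 4·(2, 1, -1) = (0, -4, 7).

(0, -4, 7)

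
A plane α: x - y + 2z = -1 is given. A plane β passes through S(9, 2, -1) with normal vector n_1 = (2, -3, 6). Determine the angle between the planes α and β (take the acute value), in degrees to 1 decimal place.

β: n_1·r = n_1·S gives 2x - 3y + 6z = 6.
cos θ = |n₁·n₂| / (|n₁||n₂|) = |17| / (√6 · √49).
θ = arccos(0.99146) ≈ 7.5°.

7.5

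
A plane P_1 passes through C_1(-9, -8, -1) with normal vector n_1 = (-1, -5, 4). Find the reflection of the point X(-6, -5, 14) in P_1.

P_1: n_1·r = n_1·C_1 gives -x - 5y + 4z = 45.
λ = (n·X − d)/|n|² = (87 − 45)/42 = 1.
Reflection = X − 2λn = (-6, -5, 14) − 2·(-1, -5, 4) = (-4, 5, 6).

(-4, 5, 6)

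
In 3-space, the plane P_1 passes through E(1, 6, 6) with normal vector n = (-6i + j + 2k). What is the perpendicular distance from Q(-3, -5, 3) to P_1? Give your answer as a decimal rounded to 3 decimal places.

1.093

P_1: n·r = n·E gives -6x + y + 2z = 12.
n·Q − d = (-6)·(-3) + (1)·(-5) + (2)·(3) − 12 = 7; |n| = √41.
Distance = |7| / √41 = 7/√41 ≈ 1.093.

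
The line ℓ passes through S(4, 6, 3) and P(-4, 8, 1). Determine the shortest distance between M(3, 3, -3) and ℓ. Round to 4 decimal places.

6.5786

A direction vector for ℓ is P − S = (-8, 2, -2).
Taking (4, 6, 3) on ℓ with direction v = (-8, 2, -2): w = M − (4, 6, 3) = (-1, -3, -6), and w × v = (18, 46, -26).
Distance = |w × v| / |v| = √3116 / √72 ≈ 6.5786.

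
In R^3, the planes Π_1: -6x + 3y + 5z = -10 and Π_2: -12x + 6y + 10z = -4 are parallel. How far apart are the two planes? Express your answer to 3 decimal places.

0.956

Rescale Π_2 by 1/2: -6x + 3y + 5z = -2. Then distance = |-10 − (-2)| / √70 ≈ 0.956.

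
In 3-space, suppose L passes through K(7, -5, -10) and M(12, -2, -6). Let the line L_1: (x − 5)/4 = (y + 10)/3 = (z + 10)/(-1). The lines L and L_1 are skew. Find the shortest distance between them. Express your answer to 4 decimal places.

2.8868

A direction vector for L is M − K = (5, 3, 4).
L_1 has direction (4, 3, -1) through (5, -10, -10).
Common perpendicular direction n = (5, 3, 4) × (4, 3, -1) = (-15, 21, 3).
With w = (5, -10, -10) − (7, -5, -10) = (-2, -5, 0), w · n = -75.
Distance = |w · n| / |n| = |-75| / √675 ≈ 2.8868.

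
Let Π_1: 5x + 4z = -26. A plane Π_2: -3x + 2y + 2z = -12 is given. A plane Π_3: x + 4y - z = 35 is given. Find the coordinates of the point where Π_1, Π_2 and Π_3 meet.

(2, 6, -9)

Solving the 3×3 linear system 5x + 4z = -26, -3x + 2y + 2z = -12, x + 4y - z = 35 (e.g. by elimination or Cramer's rule, determinant = -106) gives (2, 6, -9).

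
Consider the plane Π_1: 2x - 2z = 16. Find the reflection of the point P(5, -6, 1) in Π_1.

λ = (n·P − d)/|n|² = (8 − 16)/8 = -1.
Reflection = P − 2λn = (5, -6, 1) − (-2)·(2, 0, -2) = (9, -6, -3).

(9, -6, -3)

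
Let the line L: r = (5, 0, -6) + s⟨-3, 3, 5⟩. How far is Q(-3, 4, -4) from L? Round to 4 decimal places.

5.8984

Taking (5, 0, -6) on L with direction v = (-3, 3, 5): w = Q − (5, 0, -6) = (-8, 4, 2), and w × v = (14, 34, -12).
Distance = |w × v| / |v| = √1496 / √43 ≈ 5.8984.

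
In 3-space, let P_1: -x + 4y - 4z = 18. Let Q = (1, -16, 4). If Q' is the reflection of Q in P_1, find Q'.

λ = (n·Q − d)/|n|² = (-81 − 18)/33 = -3.
Reflection = Q − 2λn = (1, -16, 4) − (-6)·(-1, 4, -4) = (-5, 8, -20).

(-5, 8, -20)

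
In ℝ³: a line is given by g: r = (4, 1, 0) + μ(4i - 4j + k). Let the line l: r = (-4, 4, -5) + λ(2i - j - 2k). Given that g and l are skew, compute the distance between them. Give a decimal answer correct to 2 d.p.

4.42

Common perpendicular direction n = (4, -4, 1) × (2, -1, -2) = (9, 10, 4).
With w = (-4, 4, -5) − (4, 1, 0) = (-8, 3, -5), w · n = -62.
Distance = |w · n| / |n| = |-62| / √197 ≈ 4.42.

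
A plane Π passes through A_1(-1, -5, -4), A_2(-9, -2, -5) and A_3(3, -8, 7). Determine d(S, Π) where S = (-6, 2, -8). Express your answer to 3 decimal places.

A_1A_2 = (-8, 3, -1), A_1A_3 = (4, -3, 11); a normal to Π is A_1A_2 × A_1A_3 = (30, 84, 12).
Using A_1: Π has equation 30x + 84y + 12z = -498.
n·S − d = (30)·(-6) + (84)·(2) + (12)·(-8) − (-498) = 390; |n| = √8100.
Distance = |390| / √8100 = 390/√8100 ≈ 4.333.

4.333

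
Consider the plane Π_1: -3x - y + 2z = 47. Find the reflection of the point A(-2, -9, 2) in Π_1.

(-14, -13, 10)

λ = (n·A − d)/|n|² = (19 − 47)/14 = -2.
Reflection = A − 2λn = (-2, -9, 2) − (-4)·(-3, -1, 2) = (-14, -13, 10).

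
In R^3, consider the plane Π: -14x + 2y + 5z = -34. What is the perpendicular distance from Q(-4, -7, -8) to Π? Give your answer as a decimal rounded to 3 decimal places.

n·Q − d = (-14)·(-4) + (2)·(-7) + (5)·(-8) − (-34) = 36; |n| = √225.
Distance = |36| / √225 = 36/√225 ≈ 2.400.

2.400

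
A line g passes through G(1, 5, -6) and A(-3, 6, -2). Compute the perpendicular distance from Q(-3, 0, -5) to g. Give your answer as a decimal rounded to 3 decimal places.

A direction vector for g is A − G = (-4, 1, 4).
Taking (1, 5, -6) on g with direction v = (-4, 1, 4): w = Q − (1, 5, -6) = (-4, -5, 1), and w × v = (-21, 12, -24).
Distance = |w × v| / |v| = √1161 / √33 ≈ 5.931.

5.931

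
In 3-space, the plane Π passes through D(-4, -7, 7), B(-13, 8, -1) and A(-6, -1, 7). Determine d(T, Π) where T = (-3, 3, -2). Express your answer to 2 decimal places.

DB = (-9, 15, -8), DA = (-2, 6, 0); a normal to Π is DB × DA = (48, 16, -24).
Using D: Π has equation 48x + 16y - 24z = -472.
n·T − d = (48)·(-3) + (16)·(3) + (-24)·(-2) − (-472) = 424; |n| = √3136.
Distance = |424| / √3136 = 424/√3136 ≈ 7.57.

7.57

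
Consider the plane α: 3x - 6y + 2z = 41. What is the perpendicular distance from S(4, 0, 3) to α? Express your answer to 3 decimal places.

n·S − d = (3)·(4) + (-6)·(0) + (2)·(3) − 41 = -23; |n| = √49.
Distance = |-23| / √49 = 23/√49 ≈ 3.286.

3.286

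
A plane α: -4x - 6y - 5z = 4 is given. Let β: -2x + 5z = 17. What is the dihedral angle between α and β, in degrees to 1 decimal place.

68.9

cos θ = |n₁·n₂| / (|n₁||n₂|) = |-17| / (√77 · √29).
θ = arccos(0.35975) ≈ 68.9°.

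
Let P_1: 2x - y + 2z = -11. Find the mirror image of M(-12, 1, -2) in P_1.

(-4, -3, 6)

λ = (n·M − d)/|n|² = (-29 − (-11))/9 = -2.
Reflection = M − 2λn = (-12, 1, -2) − (-4)·(2, -1, 2) = (-4, -3, 6).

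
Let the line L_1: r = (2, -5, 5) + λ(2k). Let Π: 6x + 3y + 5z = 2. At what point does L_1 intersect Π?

Substitute r = (2, -5, 5) + t(0, 0, 2) into the plane: 22 + 10t = 2, so t = -2.
Intersection: (2, -5, 5) + (-2)·(0, 0, 2) = (2, -5, 1).

(2, -5, 1)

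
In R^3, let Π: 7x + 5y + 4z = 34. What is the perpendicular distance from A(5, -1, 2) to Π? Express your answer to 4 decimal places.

0.4216

n·A − d = (7)·(5) + (5)·(-1) + (4)·(2) − 34 = 4; |n| = √90.
Distance = |4| / √90 = 4/√90 ≈ 0.4216.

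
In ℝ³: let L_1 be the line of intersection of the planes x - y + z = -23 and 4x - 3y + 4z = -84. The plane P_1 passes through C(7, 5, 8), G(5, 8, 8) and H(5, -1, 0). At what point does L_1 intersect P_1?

Direction of L_1: (1, -1, 1) × (4, -3, 4) = (-1, 0, 1).
A point on L_1: solving the two plane equations with x = 13 gives (13, 8, -28).
CG = (-2, 3, 0), CH = (-2, -6, -8); a normal to P_1 is CG × CH = (-24, -16, 18).
Using C: P_1 has equation -24x - 16y + 18z = -104.
Substitute r = (13, 8, -28) + t(-1, 0, 1) into the plane: -944 + 42t = -104, so t = 20.
Intersection: (13, 8, -28) + 20·(-1, 0, 1) = (-7, 8, -8).

(-7, 8, -8)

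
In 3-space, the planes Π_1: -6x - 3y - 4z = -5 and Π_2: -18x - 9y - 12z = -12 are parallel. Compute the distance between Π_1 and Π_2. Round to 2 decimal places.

0.13

Rescale Π_2 by 1/3: -6x - 3y - 4z = -4. Then distance = |-5 − (-4)| / √61 ≈ 0.13.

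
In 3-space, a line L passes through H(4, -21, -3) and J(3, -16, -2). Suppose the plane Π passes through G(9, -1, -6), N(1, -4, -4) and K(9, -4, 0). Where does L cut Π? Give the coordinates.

A direction vector for L is J − H = (-1, 5, 1).
GN = (-8, -3, 2), GK = (0, -3, 6); a normal to Π is GN × GK = (-12, 48, 24).
Using G: Π has equation -12x + 48y + 24z = -300.
Substitute r = (4, -21, -3) + t(-1, 5, 1) into the plane: -1128 + 276t = -300, so t = 3.
Intersection: (4, -21, -3) + 3·(-1, 5, 1) = (1, -6, 0).

(1, -6, 0)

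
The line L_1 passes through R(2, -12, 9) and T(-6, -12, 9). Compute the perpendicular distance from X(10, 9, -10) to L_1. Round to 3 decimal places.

28.320

A direction vector for L_1 is T − R = (-8, 0, 0).
Taking (2, -12, 9) on L_1 with direction v = (-8, 0, 0): w = X − (2, -12, 9) = (8, 21, -19), and w × v = (0, 152, 168).
Distance = |w × v| / |v| = √51328 / √64 ≈ 28.320.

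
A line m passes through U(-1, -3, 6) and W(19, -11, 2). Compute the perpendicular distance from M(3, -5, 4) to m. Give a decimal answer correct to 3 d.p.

1.211

A direction vector for m is W − U = (20, -8, -4).
Taking (-1, -3, 6) on m with direction v = (20, -8, -4): w = M − (-1, -3, 6) = (4, -2, -2), and w × v = (-8, -24, 8).
Distance = |w × v| / |v| = √704 / √480 ≈ 1.211.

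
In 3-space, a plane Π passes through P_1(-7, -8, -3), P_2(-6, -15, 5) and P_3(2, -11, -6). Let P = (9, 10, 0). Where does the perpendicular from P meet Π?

P_1P_2 = (1, -7, 8), P_1P_3 = (9, -3, -3); a normal to Π is P_1P_2 × P_1P_3 = (45, 75, 60).
Using P_1: Π has equation 45x + 75y + 60z = -1095.
Foot = P − λn with λ = (n·P − d)/|n|² = (1155 − (-1095))/11250 = 1/5.
Foot = (9, 10, 0) − (1/5)·(45, 75, 60) = (0, -5, -12).

(0, -5, -12)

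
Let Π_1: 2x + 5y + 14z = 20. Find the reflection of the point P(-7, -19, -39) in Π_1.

(5, 11, 45)

λ = (n·P − d)/|n|² = (-655 − 20)/225 = -3.
Reflection = P − 2λn = (-7, -19, -39) − (-6)·(2, 5, 14) = (5, 11, 45).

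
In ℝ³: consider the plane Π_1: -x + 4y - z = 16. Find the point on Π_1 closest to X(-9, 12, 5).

(-7, 4, 7)

Foot = X − λn with λ = (n·X − d)/|n|² = (52 − 16)/18 = 2.
Foot = (-9, 12, 5) − 2·(-1, 4, -1) = (-7, 4, 7).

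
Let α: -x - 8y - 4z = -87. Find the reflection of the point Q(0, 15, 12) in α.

λ = (n·Q − d)/|n|² = (-168 − (-87))/81 = -1.
Reflection = Q − 2λn = (0, 15, 12) − (-2)·(-1, -8, -4) = (-2, -1, 4).

(-2, -1, 4)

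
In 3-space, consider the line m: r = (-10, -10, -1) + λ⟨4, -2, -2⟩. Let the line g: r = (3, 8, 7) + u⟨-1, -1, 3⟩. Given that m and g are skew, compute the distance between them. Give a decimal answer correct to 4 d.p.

23.4759

Common perpendicular direction n = (4, -2, -2) × (-1, -1, 3) = (-8, -10, -6).
With w = (3, 8, 7) − (-10, -10, -1) = (13, 18, 8), w · n = -332.
Distance = |w · n| / |n| = |-332| / √200 ≈ 23.4759.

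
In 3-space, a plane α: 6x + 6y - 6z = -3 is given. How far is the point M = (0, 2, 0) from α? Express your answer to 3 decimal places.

1.443

n·M − d = (6)·(0) + (6)·(2) + (-6)·(0) − (-3) = 15; |n| = √108.
Distance = |15| / √108 = 15/√108 ≈ 1.443.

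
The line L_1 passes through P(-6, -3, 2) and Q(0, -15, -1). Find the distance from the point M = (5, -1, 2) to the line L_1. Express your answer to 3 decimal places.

A direction vector for L_1 is Q − P = (6, -12, -3).
Taking (-6, -3, 2) on L_1 with direction v = (6, -12, -3): w = M − (-6, -3, 2) = (11, 2, 0), and w × v = (-6, 33, -144).
Distance = |w × v| / |v| = √21861 / √189 ≈ 10.755.

10.755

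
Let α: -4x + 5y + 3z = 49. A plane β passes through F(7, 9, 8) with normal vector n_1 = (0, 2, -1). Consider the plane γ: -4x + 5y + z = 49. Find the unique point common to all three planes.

(-6, 5, 0)

β: n_1·r = n_1·F gives 2y - z = 10.
Solving the 3×3 linear system -4x + 5y + 3z = 49, 2y - z = 10, -4x + 5y + z = 49 (e.g. by elimination or Cramer's rule, determinant = 16) gives (-6, 5, 0).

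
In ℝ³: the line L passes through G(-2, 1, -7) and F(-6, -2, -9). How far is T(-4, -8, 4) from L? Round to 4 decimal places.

A direction vector for L is F − G = (-4, -3, -2).
Taking (-2, 1, -7) on L with direction v = (-4, -3, -2): w = T − (-2, 1, -7) = (-2, -9, 11), and w × v = (51, -48, -30).
Distance = |w × v| / |v| = √5805 / √29 ≈ 14.1482.

14.1482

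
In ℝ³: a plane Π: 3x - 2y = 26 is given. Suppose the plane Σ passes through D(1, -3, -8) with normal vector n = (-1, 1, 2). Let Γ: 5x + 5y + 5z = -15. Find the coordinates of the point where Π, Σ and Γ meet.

Σ: n·r = n·D gives -x + y + 2z = -20.
Solving the 3×3 linear system 3x - 2y = 26, -x + y + 2z = -20, 5x + 5y + 5z = -15 (e.g. by elimination or Cramer's rule, determinant = -45) gives (6, -4, -5).

(6, -4, -5)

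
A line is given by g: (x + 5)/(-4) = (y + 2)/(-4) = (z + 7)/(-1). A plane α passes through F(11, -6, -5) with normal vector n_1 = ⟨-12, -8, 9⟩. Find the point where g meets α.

(3, 6, -5)

g has direction (-4, -4, -1) through (-5, -2, -7).
α: n_1·r = n_1·F gives -12x - 8y + 9z = -129.
Substitute r = (-5, -2, -7) + t(-4, -4, -1) into the plane: 13 + 71t = -129, so t = -2.
Intersection: (-5, -2, -7) + (-2)·(-4, -4, -1) = (3, 6, -5).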